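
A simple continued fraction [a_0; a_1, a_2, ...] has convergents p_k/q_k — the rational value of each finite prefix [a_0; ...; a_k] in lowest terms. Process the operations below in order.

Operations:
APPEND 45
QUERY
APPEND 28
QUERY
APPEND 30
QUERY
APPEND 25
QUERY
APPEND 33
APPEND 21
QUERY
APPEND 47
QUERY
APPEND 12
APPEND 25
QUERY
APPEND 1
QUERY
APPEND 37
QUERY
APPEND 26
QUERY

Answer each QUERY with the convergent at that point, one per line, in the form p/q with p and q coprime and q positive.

45/1
1261/28
37875/841
948136/21053
658801759/14628443
30995009036/688232411
9345967763811/207523666786
9718566674002/215797084161
368932934701885/8192015780743
9601974868923012/213208207383479

APPEND 45: p_0 = 45·1 + 0 = 45, q_0 = 45·0 + 1 = 1 → 45/1
APPEND 28: p_1 = 28·45 + 1 = 1261, q_1 = 28·1 + 0 = 28 → 1261/28
APPEND 30: p_2 = 30·1261 + 45 = 37875, q_2 = 30·28 + 1 = 841 → 37875/841
APPEND 25: p_3 = 25·37875 + 1261 = 948136, q_3 = 25·841 + 28 = 21053 → 948136/21053
APPEND 33: p_4 = 33·948136 + 37875 = 31326363, q_4 = 33·21053 + 841 = 695590 → 31326363/695590
APPEND 21: p_5 = 21·31326363 + 948136 = 658801759, q_5 = 21·695590 + 21053 = 14628443 → 658801759/14628443
APPEND 47: p_6 = 47·658801759 + 31326363 = 30995009036, q_6 = 47·14628443 + 695590 = 688232411 → 30995009036/688232411
APPEND 12: p_7 = 12·30995009036 + 658801759 = 372598910191, q_7 = 12·688232411 + 14628443 = 8273417375 → 372598910191/8273417375
APPEND 25: p_8 = 25·372598910191 + 30995009036 = 9345967763811, q_8 = 25·8273417375 + 688232411 = 207523666786 → 9345967763811/207523666786
APPEND 1: p_9 = 1·9345967763811 + 372598910191 = 9718566674002, q_9 = 1·207523666786 + 8273417375 = 215797084161 → 9718566674002/215797084161
APPEND 37: p_10 = 37·9718566674002 + 9345967763811 = 368932934701885, q_10 = 37·215797084161 + 207523666786 = 8192015780743 → 368932934701885/8192015780743
APPEND 26: p_11 = 26·368932934701885 + 9718566674002 = 9601974868923012, q_11 = 26·8192015780743 + 215797084161 = 213208207383479 → 9601974868923012/213208207383479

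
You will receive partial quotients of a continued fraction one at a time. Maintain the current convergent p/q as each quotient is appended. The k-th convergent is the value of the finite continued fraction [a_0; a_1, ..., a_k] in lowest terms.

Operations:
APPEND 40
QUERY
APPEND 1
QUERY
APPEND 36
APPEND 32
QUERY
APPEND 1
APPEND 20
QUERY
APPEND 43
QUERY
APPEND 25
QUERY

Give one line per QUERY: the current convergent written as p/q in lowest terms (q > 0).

APPEND 40: p_0 = 40·1 + 0 = 40, q_0 = 40·0 + 1 = 1 → 40/1
APPEND 1: p_1 = 1·40 + 1 = 41, q_1 = 1·1 + 0 = 1 → 41/1
APPEND 36: p_2 = 36·41 + 40 = 1516, q_2 = 36·1 + 1 = 37 → 1516/37
APPEND 32: p_3 = 32·1516 + 41 = 48553, q_3 = 32·37 + 1 = 1185 → 48553/1185
APPEND 1: p_4 = 1·48553 + 1516 = 50069, q_4 = 1·1185 + 37 = 1222 → 50069/1222
APPEND 20: p_5 = 20·50069 + 48553 = 1049933, q_5 = 20·1222 + 1185 = 25625 → 1049933/25625
APPEND 43: p_6 = 43·1049933 + 50069 = 45197188, q_6 = 43·25625 + 1222 = 1103097 → 45197188/1103097
APPEND 25: p_7 = 25·45197188 + 1049933 = 1130979633, q_7 = 25·1103097 + 25625 = 27603050 → 1130979633/27603050

40/1
41/1
48553/1185
1049933/25625
45197188/1103097
1130979633/27603050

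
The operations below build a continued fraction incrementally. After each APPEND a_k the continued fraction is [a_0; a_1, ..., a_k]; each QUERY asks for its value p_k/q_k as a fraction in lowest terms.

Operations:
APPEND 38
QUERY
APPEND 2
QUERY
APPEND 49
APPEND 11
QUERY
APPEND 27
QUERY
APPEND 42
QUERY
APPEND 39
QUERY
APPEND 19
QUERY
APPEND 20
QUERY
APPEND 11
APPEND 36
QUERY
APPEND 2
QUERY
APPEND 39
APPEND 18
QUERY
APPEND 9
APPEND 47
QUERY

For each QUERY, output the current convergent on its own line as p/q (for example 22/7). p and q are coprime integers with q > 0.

APPEND 38: p_0 = 38·1 + 0 = 38, q_0 = 38·0 + 1 = 1 → 38/1
APPEND 2: p_1 = 2·38 + 1 = 77, q_1 = 2·1 + 0 = 2 → 77/2
APPEND 49: p_2 = 49·77 + 38 = 3811, q_2 = 49·2 + 1 = 99 → 3811/99
APPEND 11: p_3 = 11·3811 + 77 = 41998, q_3 = 11·99 + 2 = 1091 → 41998/1091
APPEND 27: p_4 = 27·41998 + 3811 = 1137757, q_4 = 27·1091 + 99 = 29556 → 1137757/29556
APPEND 42: p_5 = 42·1137757 + 41998 = 47827792, q_5 = 42·29556 + 1091 = 1242443 → 47827792/1242443
APPEND 39: p_6 = 39·47827792 + 1137757 = 1866421645, q_6 = 39·1242443 + 29556 = 48484833 → 1866421645/48484833
APPEND 19: p_7 = 19·1866421645 + 47827792 = 35509839047, q_7 = 19·48484833 + 1242443 = 922454270 → 35509839047/922454270
APPEND 20: p_8 = 20·35509839047 + 1866421645 = 712063202585, q_8 = 20·922454270 + 48484833 = 18497570233 → 712063202585/18497570233
APPEND 11: p_9 = 11·712063202585 + 35509839047 = 7868205067482, q_9 = 11·18497570233 + 922454270 = 204395726833 → 7868205067482/204395726833
APPEND 36: p_10 = 36·7868205067482 + 712063202585 = 283967445631937, q_10 = 36·204395726833 + 18497570233 = 7376743736221 → 283967445631937/7376743736221
APPEND 2: p_11 = 2·283967445631937 + 7868205067482 = 575803096331356, q_11 = 2·7376743736221 + 204395726833 = 14957883199275 → 575803096331356/14957883199275
APPEND 39: p_12 = 39·575803096331356 + 283967445631937 = 22740288202554821, q_12 = 39·14957883199275 + 7376743736221 = 590734188507946 → 22740288202554821/590734188507946
APPEND 18: p_13 = 18·22740288202554821 + 575803096331356 = 409900990742318134, q_13 = 18·590734188507946 + 14957883199275 = 10648173276342303 → 409900990742318134/10648173276342303
APPEND 9: p_14 = 9·409900990742318134 + 22740288202554821 = 3711849204883418027, q_14 = 9·10648173276342303 + 590734188507946 = 96424293675588673 → 3711849204883418027/96424293675588673
APPEND 47: p_15 = 47·3711849204883418027 + 409900990742318134 = 174866813620262965403, q_15 = 47·96424293675588673 + 10648173276342303 = 4542589976029009934 → 174866813620262965403/4542589976029009934

38/1
77/2
41998/1091
1137757/29556
47827792/1242443
1866421645/48484833
35509839047/922454270
712063202585/18497570233
283967445631937/7376743736221
575803096331356/14957883199275
409900990742318134/10648173276342303
174866813620262965403/4542589976029009934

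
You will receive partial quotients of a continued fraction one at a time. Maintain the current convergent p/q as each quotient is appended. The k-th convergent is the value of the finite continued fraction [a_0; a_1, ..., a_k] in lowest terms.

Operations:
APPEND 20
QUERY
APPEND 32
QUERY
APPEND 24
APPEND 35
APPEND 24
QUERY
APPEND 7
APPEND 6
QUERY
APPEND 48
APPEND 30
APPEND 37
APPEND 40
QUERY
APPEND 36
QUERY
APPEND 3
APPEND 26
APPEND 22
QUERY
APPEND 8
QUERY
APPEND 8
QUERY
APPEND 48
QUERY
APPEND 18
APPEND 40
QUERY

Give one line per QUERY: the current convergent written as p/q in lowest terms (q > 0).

20/1
641/32
12970148/647497
560955050/28004053
1202284467389040/60020563048393
43312277660786377/2162239771552779
76095584407243002277/3798851224900117428
612217604589298257039/30563187275792867183
4973836421121629058589/248304349431243054892
239356365818427493069311/11949171959975459501999
172774893211931087665316791/8625285157119556023136959

APPEND 20: p_0 = 20·1 + 0 = 20, q_0 = 20·0 + 1 = 1 → 20/1
APPEND 32: p_1 = 32·20 + 1 = 641, q_1 = 32·1 + 0 = 32 → 641/32
APPEND 24: p_2 = 24·641 + 20 = 15404, q_2 = 24·32 + 1 = 769 → 15404/769
APPEND 35: p_3 = 35·15404 + 641 = 539781, q_3 = 35·769 + 32 = 26947 → 539781/26947
APPEND 24: p_4 = 24·539781 + 15404 = 12970148, q_4 = 24·26947 + 769 = 647497 → 12970148/647497
APPEND 7: p_5 = 7·12970148 + 539781 = 91330817, q_5 = 7·647497 + 26947 = 4559426 → 91330817/4559426
APPEND 6: p_6 = 6·91330817 + 12970148 = 560955050, q_6 = 6·4559426 + 647497 = 28004053 → 560955050/28004053
APPEND 48: p_7 = 48·560955050 + 91330817 = 27017173217, q_7 = 48·28004053 + 4559426 = 1348753970 → 27017173217/1348753970
APPEND 30: p_8 = 30·27017173217 + 560955050 = 811076151560, q_8 = 30·1348753970 + 28004053 = 40490623153 → 811076151560/40490623153
APPEND 37: p_9 = 37·811076151560 + 27017173217 = 30036834780937, q_9 = 37·40490623153 + 1348753970 = 1499501810631 → 30036834780937/1499501810631
APPEND 40: p_10 = 40·30036834780937 + 811076151560 = 1202284467389040, q_10 = 40·1499501810631 + 40490623153 = 60020563048393 → 1202284467389040/60020563048393
APPEND 36: p_11 = 36·1202284467389040 + 30036834780937 = 43312277660786377, q_11 = 36·60020563048393 + 1499501810631 = 2162239771552779 → 43312277660786377/2162239771552779
APPEND 3: p_12 = 3·43312277660786377 + 1202284467389040 = 131139117449748171, q_12 = 3·2162239771552779 + 60020563048393 = 6546739877706730 → 131139117449748171/6546739877706730
APPEND 26: p_13 = 26·131139117449748171 + 43312277660786377 = 3452929331354238823, q_13 = 26·6546739877706730 + 2162239771552779 = 172377476591927759 → 3452929331354238823/172377476591927759
APPEND 22: p_14 = 22·3452929331354238823 + 131139117449748171 = 76095584407243002277, q_14 = 22·172377476591927759 + 6546739877706730 = 3798851224900117428 → 76095584407243002277/3798851224900117428
APPEND 8: p_15 = 8·76095584407243002277 + 3452929331354238823 = 612217604589298257039, q_15 = 8·3798851224900117428 + 172377476591927759 = 30563187275792867183 → 612217604589298257039/30563187275792867183
APPEND 8: p_16 = 8·612217604589298257039 + 76095584407243002277 = 4973836421121629058589, q_16 = 8·30563187275792867183 + 3798851224900117428 = 248304349431243054892 → 4973836421121629058589/248304349431243054892
APPEND 48: p_17 = 48·4973836421121629058589 + 612217604589298257039 = 239356365818427493069311, q_17 = 48·248304349431243054892 + 30563187275792867183 = 11949171959975459501999 → 239356365818427493069311/11949171959975459501999
APPEND 18: p_18 = 18·239356365818427493069311 + 4973836421121629058589 = 4313388421152816504306187, q_18 = 18·11949171959975459501999 + 248304349431243054892 = 215333399628989514090874 → 4313388421152816504306187/215333399628989514090874
APPEND 40: p_19 = 40·4313388421152816504306187 + 239356365818427493069311 = 172774893211931087665316791, q_19 = 40·215333399628989514090874 + 11949171959975459501999 = 8625285157119556023136959 → 172774893211931087665316791/8625285157119556023136959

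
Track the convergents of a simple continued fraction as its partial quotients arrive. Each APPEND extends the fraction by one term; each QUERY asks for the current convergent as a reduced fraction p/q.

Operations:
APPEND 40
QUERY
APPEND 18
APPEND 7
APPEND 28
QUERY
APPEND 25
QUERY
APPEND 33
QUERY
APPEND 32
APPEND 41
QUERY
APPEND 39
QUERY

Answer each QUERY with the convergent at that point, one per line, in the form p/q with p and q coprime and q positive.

APPEND 40: p_0 = 40·1 + 0 = 40, q_0 = 40·0 + 1 = 1 → 40/1
APPEND 18: p_1 = 18·40 + 1 = 721, q_1 = 18·1 + 0 = 18 → 721/18
APPEND 7: p_2 = 7·721 + 40 = 5087, q_2 = 7·18 + 1 = 127 → 5087/127
APPEND 28: p_3 = 28·5087 + 721 = 143157, q_3 = 28·127 + 18 = 3574 → 143157/3574
APPEND 25: p_4 = 25·143157 + 5087 = 3584012, q_4 = 25·3574 + 127 = 89477 → 3584012/89477
APPEND 33: p_5 = 33·3584012 + 143157 = 118415553, q_5 = 33·89477 + 3574 = 2956315 → 118415553/2956315
APPEND 32: p_6 = 32·118415553 + 3584012 = 3792881708, q_6 = 32·2956315 + 89477 = 94691557 → 3792881708/94691557
APPEND 41: p_7 = 41·3792881708 + 118415553 = 155626565581, q_7 = 41·94691557 + 2956315 = 3885310152 → 155626565581/3885310152
APPEND 39: p_8 = 39·155626565581 + 3792881708 = 6073228939367, q_8 = 39·3885310152 + 94691557 = 151621787485 → 6073228939367/151621787485

40/1
143157/3574
3584012/89477
118415553/2956315
155626565581/3885310152
6073228939367/151621787485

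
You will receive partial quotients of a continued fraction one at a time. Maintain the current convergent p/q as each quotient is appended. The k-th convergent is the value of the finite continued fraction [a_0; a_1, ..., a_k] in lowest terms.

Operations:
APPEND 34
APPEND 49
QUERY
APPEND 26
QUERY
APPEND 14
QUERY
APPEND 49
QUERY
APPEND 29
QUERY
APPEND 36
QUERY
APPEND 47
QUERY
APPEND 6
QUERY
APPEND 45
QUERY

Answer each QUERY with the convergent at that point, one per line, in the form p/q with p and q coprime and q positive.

APPEND 34: p_0 = 34·1 + 0 = 34, q_0 = 34·0 + 1 = 1 → 34/1
APPEND 49: p_1 = 49·34 + 1 = 1667, q_1 = 49·1 + 0 = 49 → 1667/49
APPEND 26: p_2 = 26·1667 + 34 = 43376, q_2 = 26·49 + 1 = 1275 → 43376/1275
APPEND 14: p_3 = 14·43376 + 1667 = 608931, q_3 = 14·1275 + 49 = 17899 → 608931/17899
APPEND 49: p_4 = 49·608931 + 43376 = 29880995, q_4 = 49·17899 + 1275 = 878326 → 29880995/878326
APPEND 29: p_5 = 29·29880995 + 608931 = 867157786, q_5 = 29·878326 + 17899 = 25489353 → 867157786/25489353
APPEND 36: p_6 = 36·867157786 + 29880995 = 31247561291, q_6 = 36·25489353 + 878326 = 918495034 → 31247561291/918495034
APPEND 47: p_7 = 47·31247561291 + 867157786 = 1469502538463, q_7 = 47·918495034 + 25489353 = 43194755951 → 1469502538463/43194755951
APPEND 6: p_8 = 6·1469502538463 + 31247561291 = 8848262792069, q_8 = 6·43194755951 + 918495034 = 260087030740 → 8848262792069/260087030740
APPEND 45: p_9 = 45·8848262792069 + 1469502538463 = 399641328181568, q_9 = 45·260087030740 + 43194755951 = 11747111139251 → 399641328181568/11747111139251

1667/49
43376/1275
608931/17899
29880995/878326
867157786/25489353
31247561291/918495034
1469502538463/43194755951
8848262792069/260087030740
399641328181568/11747111139251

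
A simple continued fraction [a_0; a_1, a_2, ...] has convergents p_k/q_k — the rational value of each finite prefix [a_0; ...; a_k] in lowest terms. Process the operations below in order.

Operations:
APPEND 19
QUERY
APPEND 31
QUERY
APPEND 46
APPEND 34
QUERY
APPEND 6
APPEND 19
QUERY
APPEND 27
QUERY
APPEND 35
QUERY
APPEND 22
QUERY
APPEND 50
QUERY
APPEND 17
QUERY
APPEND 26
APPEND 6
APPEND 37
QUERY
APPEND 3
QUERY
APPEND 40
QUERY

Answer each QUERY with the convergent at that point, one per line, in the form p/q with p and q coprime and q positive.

APPEND 19: p_0 = 19·1 + 0 = 19, q_0 = 19·0 + 1 = 1 → 19/1
APPEND 31: p_1 = 31·19 + 1 = 590, q_1 = 31·1 + 0 = 31 → 590/31
APPEND 46: p_2 = 46·590 + 19 = 27159, q_2 = 46·31 + 1 = 1427 → 27159/1427
APPEND 34: p_3 = 34·27159 + 590 = 923996, q_3 = 34·1427 + 31 = 48549 → 923996/48549
APPEND 6: p_4 = 6·923996 + 27159 = 5571135, q_4 = 6·48549 + 1427 = 292721 → 5571135/292721
APPEND 19: p_5 = 19·5571135 + 923996 = 106775561, q_5 = 19·292721 + 48549 = 5610248 → 106775561/5610248
APPEND 27: p_6 = 27·106775561 + 5571135 = 2888511282, q_6 = 27·5610248 + 292721 = 151769417 → 2888511282/151769417
APPEND 35: p_7 = 35·2888511282 + 106775561 = 101204670431, q_7 = 35·151769417 + 5610248 = 5317539843 → 101204670431/5317539843
APPEND 22: p_8 = 22·101204670431 + 2888511282 = 2229391260764, q_8 = 22·5317539843 + 151769417 = 117137645963 → 2229391260764/117137645963
APPEND 50: p_9 = 50·2229391260764 + 101204670431 = 111570767708631, q_9 = 50·117137645963 + 5317539843 = 5862199837993 → 111570767708631/5862199837993
APPEND 17: p_10 = 17·111570767708631 + 2229391260764 = 1898932442307491, q_10 = 17·5862199837993 + 117137645963 = 99774534891844 → 1898932442307491/99774534891844
APPEND 26: p_11 = 26·1898932442307491 + 111570767708631 = 49483814267703397, q_11 = 26·99774534891844 + 5862199837993 = 2600000107025937 → 49483814267703397/2600000107025937
APPEND 6: p_12 = 6·49483814267703397 + 1898932442307491 = 298801818048527873, q_12 = 6·2600000107025937 + 99774534891844 = 15699775177047466 → 298801818048527873/15699775177047466
APPEND 37: p_13 = 37·298801818048527873 + 49483814267703397 = 11105151082063234698, q_13 = 37·15699775177047466 + 2600000107025937 = 583491681657782179 → 11105151082063234698/583491681657782179
APPEND 3: p_14 = 3·11105151082063234698 + 298801818048527873 = 33614255064238231967, q_14 = 3·583491681657782179 + 15699775177047466 = 1766174820150394003 → 33614255064238231967/1766174820150394003
APPEND 40: p_15 = 40·33614255064238231967 + 11105151082063234698 = 1355675353651592513378, q_15 = 40·1766174820150394003 + 583491681657782179 = 71230484487673542299 → 1355675353651592513378/71230484487673542299

19/1
590/31
923996/48549
106775561/5610248
2888511282/151769417
101204670431/5317539843
2229391260764/117137645963
111570767708631/5862199837993
1898932442307491/99774534891844
11105151082063234698/583491681657782179
33614255064238231967/1766174820150394003
1355675353651592513378/71230484487673542299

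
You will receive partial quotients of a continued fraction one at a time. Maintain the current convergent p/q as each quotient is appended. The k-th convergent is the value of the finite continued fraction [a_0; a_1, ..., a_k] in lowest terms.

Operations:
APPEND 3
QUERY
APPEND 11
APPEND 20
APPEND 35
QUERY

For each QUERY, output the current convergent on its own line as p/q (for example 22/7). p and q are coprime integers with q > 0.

APPEND 3: p_0 = 3·1 + 0 = 3, q_0 = 3·0 + 1 = 1 → 3/1
APPEND 11: p_1 = 11·3 + 1 = 34, q_1 = 11·1 + 0 = 11 → 34/11
APPEND 20: p_2 = 20·34 + 3 = 683, q_2 = 20·11 + 1 = 221 → 683/221
APPEND 35: p_3 = 35·683 + 34 = 23939, q_3 = 35·221 + 11 = 7746 → 23939/7746

3/1
23939/7746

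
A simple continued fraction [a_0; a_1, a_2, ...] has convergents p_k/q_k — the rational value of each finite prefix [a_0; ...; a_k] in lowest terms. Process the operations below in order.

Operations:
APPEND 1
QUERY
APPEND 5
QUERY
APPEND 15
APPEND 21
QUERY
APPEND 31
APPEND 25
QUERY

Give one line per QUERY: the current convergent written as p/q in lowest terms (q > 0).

1/1
6/5
1917/1601
1489867/1244276

APPEND 1: p_0 = 1·1 + 0 = 1, q_0 = 1·0 + 1 = 1 → 1/1
APPEND 5: p_1 = 5·1 + 1 = 6, q_1 = 5·1 + 0 = 5 → 6/5
APPEND 15: p_2 = 15·6 + 1 = 91, q_2 = 15·5 + 1 = 76 → 91/76
APPEND 21: p_3 = 21·91 + 6 = 1917, q_3 = 21·76 + 5 = 1601 → 1917/1601
APPEND 31: p_4 = 31·1917 + 91 = 59518, q_4 = 31·1601 + 76 = 49707 → 59518/49707
APPEND 25: p_5 = 25·59518 + 1917 = 1489867, q_5 = 25·49707 + 1601 = 1244276 → 1489867/1244276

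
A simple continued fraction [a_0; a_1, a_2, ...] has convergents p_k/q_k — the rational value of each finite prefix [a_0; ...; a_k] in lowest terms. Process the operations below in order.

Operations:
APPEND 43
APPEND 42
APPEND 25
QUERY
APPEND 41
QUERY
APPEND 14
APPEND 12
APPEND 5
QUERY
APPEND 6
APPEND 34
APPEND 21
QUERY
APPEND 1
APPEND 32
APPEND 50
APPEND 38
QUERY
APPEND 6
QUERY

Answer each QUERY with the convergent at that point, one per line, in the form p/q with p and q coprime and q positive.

APPEND 43: p_0 = 43·1 + 0 = 43, q_0 = 43·0 + 1 = 1 → 43/1
APPEND 42: p_1 = 42·43 + 1 = 1807, q_1 = 42·1 + 0 = 42 → 1807/42
APPEND 25: p_2 = 25·1807 + 43 = 45218, q_2 = 25·42 + 1 = 1051 → 45218/1051
APPEND 41: p_3 = 41·45218 + 1807 = 1855745, q_3 = 41·1051 + 42 = 43133 → 1855745/43133
APPEND 14: p_4 = 14·1855745 + 45218 = 26025648, q_4 = 14·43133 + 1051 = 604913 → 26025648/604913
APPEND 12: p_5 = 12·26025648 + 1855745 = 314163521, q_5 = 12·604913 + 43133 = 7302089 → 314163521/7302089
APPEND 5: p_6 = 5·314163521 + 26025648 = 1596843253, q_6 = 5·7302089 + 604913 = 37115358 → 1596843253/37115358
APPEND 6: p_7 = 6·1596843253 + 314163521 = 9895223039, q_7 = 6·37115358 + 7302089 = 229994237 → 9895223039/229994237
APPEND 34: p_8 = 34·9895223039 + 1596843253 = 338034426579, q_8 = 34·229994237 + 37115358 = 7856919416 → 338034426579/7856919416
APPEND 21: p_9 = 21·338034426579 + 9895223039 = 7108618181198, q_9 = 21·7856919416 + 229994237 = 165225301973 → 7108618181198/165225301973
APPEND 1: p_10 = 1·7108618181198 + 338034426579 = 7446652607777, q_10 = 1·165225301973 + 7856919416 = 173082221389 → 7446652607777/173082221389
APPEND 32: p_11 = 32·7446652607777 + 7108618181198 = 245401501630062, q_11 = 32·173082221389 + 165225301973 = 5703856386421 → 245401501630062/5703856386421
APPEND 50: p_12 = 50·245401501630062 + 7446652607777 = 12277521734110877, q_12 = 50·5703856386421 + 173082221389 = 285365901542439 → 12277521734110877/285365901542439
APPEND 38: p_13 = 38·12277521734110877 + 245401501630062 = 466791227397843388, q_13 = 38·285365901542439 + 5703856386421 = 10849608114999103 → 466791227397843388/10849608114999103
APPEND 6: p_14 = 6·466791227397843388 + 12277521734110877 = 2813024886121171205, q_14 = 6·10849608114999103 + 285365901542439 = 65383014591537057 → 2813024886121171205/65383014591537057

45218/1051
1855745/43133
1596843253/37115358
7108618181198/165225301973
466791227397843388/10849608114999103
2813024886121171205/65383014591537057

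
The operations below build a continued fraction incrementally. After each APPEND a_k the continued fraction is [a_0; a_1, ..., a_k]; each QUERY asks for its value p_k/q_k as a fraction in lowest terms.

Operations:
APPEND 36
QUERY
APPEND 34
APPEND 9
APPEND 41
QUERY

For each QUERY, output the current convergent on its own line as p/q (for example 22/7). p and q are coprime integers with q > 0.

APPEND 36: p_0 = 36·1 + 0 = 36, q_0 = 36·0 + 1 = 1 → 36/1
APPEND 34: p_1 = 34·36 + 1 = 1225, q_1 = 34·1 + 0 = 34 → 1225/34
APPEND 9: p_2 = 9·1225 + 36 = 11061, q_2 = 9·34 + 1 = 307 → 11061/307
APPEND 41: p_3 = 41·11061 + 1225 = 454726, q_3 = 41·307 + 34 = 12621 → 454726/12621

36/1
454726/12621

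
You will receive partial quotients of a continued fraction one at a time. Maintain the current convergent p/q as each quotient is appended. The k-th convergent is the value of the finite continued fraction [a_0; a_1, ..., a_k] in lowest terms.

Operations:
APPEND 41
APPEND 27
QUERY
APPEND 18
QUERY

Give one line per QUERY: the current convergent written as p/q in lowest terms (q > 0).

1108/27
19985/487

APPEND 41: p_0 = 41·1 + 0 = 41, q_0 = 41·0 + 1 = 1 → 41/1
APPEND 27: p_1 = 27·41 + 1 = 1108, q_1 = 27·1 + 0 = 27 → 1108/27
APPEND 18: p_2 = 18·1108 + 41 = 19985, q_2 = 18·27 + 1 = 487 → 19985/487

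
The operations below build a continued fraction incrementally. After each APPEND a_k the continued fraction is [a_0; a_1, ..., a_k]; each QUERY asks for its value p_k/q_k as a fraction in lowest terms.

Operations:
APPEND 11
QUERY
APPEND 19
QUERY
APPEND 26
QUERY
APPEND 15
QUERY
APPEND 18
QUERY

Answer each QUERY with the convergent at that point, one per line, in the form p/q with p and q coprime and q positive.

APPEND 11: p_0 = 11·1 + 0 = 11, q_0 = 11·0 + 1 = 1 → 11/1
APPEND 19: p_1 = 19·11 + 1 = 210, q_1 = 19·1 + 0 = 19 → 210/19
APPEND 26: p_2 = 26·210 + 11 = 5471, q_2 = 26·19 + 1 = 495 → 5471/495
APPEND 15: p_3 = 15·5471 + 210 = 82275, q_3 = 15·495 + 19 = 7444 → 82275/7444
APPEND 18: p_4 = 18·82275 + 5471 = 1486421, q_4 = 18·7444 + 495 = 134487 → 1486421/134487

11/1
210/19
5471/495
82275/7444
1486421/134487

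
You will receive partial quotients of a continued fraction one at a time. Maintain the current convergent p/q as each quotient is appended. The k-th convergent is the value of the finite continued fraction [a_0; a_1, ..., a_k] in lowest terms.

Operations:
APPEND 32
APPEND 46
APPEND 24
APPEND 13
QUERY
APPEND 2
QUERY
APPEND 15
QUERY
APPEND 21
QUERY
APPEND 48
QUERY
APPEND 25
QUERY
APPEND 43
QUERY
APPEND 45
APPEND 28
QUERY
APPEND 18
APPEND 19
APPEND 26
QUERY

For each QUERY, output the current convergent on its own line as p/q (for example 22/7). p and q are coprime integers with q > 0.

461465/14411
958314/29927
14836175/463316
312517989/9759563
15015699647/468922340
375705009164/11732818063
16170331093699/504980099049
20401307249411031/637108423806553
182666461679828654421/5704455114586615268

APPEND 32: p_0 = 32·1 + 0 = 32, q_0 = 32·0 + 1 = 1 → 32/1
APPEND 46: p_1 = 46·32 + 1 = 1473, q_1 = 46·1 + 0 = 46 → 1473/46
APPEND 24: p_2 = 24·1473 + 32 = 35384, q_2 = 24·46 + 1 = 1105 → 35384/1105
APPEND 13: p_3 = 13·35384 + 1473 = 461465, q_3 = 13·1105 + 46 = 14411 → 461465/14411
APPEND 2: p_4 = 2·461465 + 35384 = 958314, q_4 = 2·14411 + 1105 = 29927 → 958314/29927
APPEND 15: p_5 = 15·958314 + 461465 = 14836175, q_5 = 15·29927 + 14411 = 463316 → 14836175/463316
APPEND 21: p_6 = 21·14836175 + 958314 = 312517989, q_6 = 21·463316 + 29927 = 9759563 → 312517989/9759563
APPEND 48: p_7 = 48·312517989 + 14836175 = 15015699647, q_7 = 48·9759563 + 463316 = 468922340 → 15015699647/468922340
APPEND 25: p_8 = 25·15015699647 + 312517989 = 375705009164, q_8 = 25·468922340 + 9759563 = 11732818063 → 375705009164/11732818063
APPEND 43: p_9 = 43·375705009164 + 15015699647 = 16170331093699, q_9 = 43·11732818063 + 468922340 = 504980099049 → 16170331093699/504980099049
APPEND 45: p_10 = 45·16170331093699 + 375705009164 = 728040604225619, q_10 = 45·504980099049 + 11732818063 = 22735837275268 → 728040604225619/22735837275268
APPEND 28: p_11 = 28·728040604225619 + 16170331093699 = 20401307249411031, q_11 = 28·22735837275268 + 504980099049 = 637108423806553 → 20401307249411031/637108423806553
APPEND 18: p_12 = 18·20401307249411031 + 728040604225619 = 367951571093624177, q_12 = 18·637108423806553 + 22735837275268 = 11490687465793222 → 367951571093624177/11490687465793222
APPEND 19: p_13 = 19·367951571093624177 + 20401307249411031 = 7011481158028270394, q_13 = 19·11490687465793222 + 637108423806553 = 218960170273877771 → 7011481158028270394/218960170273877771
APPEND 26: p_14 = 26·7011481158028270394 + 367951571093624177 = 182666461679828654421, q_14 = 26·218960170273877771 + 11490687465793222 = 5704455114586615268 → 182666461679828654421/5704455114586615268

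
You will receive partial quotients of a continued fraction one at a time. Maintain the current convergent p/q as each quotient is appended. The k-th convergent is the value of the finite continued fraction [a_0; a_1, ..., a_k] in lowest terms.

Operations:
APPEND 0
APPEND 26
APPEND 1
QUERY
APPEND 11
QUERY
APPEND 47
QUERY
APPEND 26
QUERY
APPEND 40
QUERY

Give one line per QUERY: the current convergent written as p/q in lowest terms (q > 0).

APPEND 0: p_0 = 0·1 + 0 = 0, q_0 = 0·0 + 1 = 1 → 0/1
APPEND 26: p_1 = 26·0 + 1 = 1, q_1 = 26·1 + 0 = 26 → 1/26
APPEND 1: p_2 = 1·1 + 0 = 1, q_2 = 1·26 + 1 = 27 → 1/27
APPEND 11: p_3 = 11·1 + 1 = 12, q_3 = 11·27 + 26 = 323 → 12/323
APPEND 47: p_4 = 47·12 + 1 = 565, q_4 = 47·323 + 27 = 15208 → 565/15208
APPEND 26: p_5 = 26·565 + 12 = 14702, q_5 = 26·15208 + 323 = 395731 → 14702/395731
APPEND 40: p_6 = 40·14702 + 565 = 588645, q_6 = 40·395731 + 15208 = 15844448 → 588645/15844448

1/27
12/323
565/15208
14702/395731
588645/15844448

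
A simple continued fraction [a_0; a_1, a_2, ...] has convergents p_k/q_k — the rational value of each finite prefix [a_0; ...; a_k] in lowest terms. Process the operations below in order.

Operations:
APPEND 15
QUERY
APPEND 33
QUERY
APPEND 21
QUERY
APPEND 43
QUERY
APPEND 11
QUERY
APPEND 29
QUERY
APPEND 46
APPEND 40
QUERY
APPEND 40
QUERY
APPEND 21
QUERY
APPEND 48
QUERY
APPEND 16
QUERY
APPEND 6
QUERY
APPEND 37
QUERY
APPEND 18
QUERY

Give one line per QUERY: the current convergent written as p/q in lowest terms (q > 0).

15/1
496/33
10431/694
449029/29875
4949750/329319
143991779/9580126
265286855139/17650184726
10618102777144/706448404155
223245445175163/14853066671981
10726399471184968/713653648659243
171845636984134651/11433311445219869
1041800221375992874/69313522319978457
38718453827895870989/2576033637284422778
697973969123501670676/46437918993439588461

APPEND 15: p_0 = 15·1 + 0 = 15, q_0 = 15·0 + 1 = 1 → 15/1
APPEND 33: p_1 = 33·15 + 1 = 496, q_1 = 33·1 + 0 = 33 → 496/33
APPEND 21: p_2 = 21·496 + 15 = 10431, q_2 = 21·33 + 1 = 694 → 10431/694
APPEND 43: p_3 = 43·10431 + 496 = 449029, q_3 = 43·694 + 33 = 29875 → 449029/29875
APPEND 11: p_4 = 11·449029 + 10431 = 4949750, q_4 = 11·29875 + 694 = 329319 → 4949750/329319
APPEND 29: p_5 = 29·4949750 + 449029 = 143991779, q_5 = 29·329319 + 29875 = 9580126 → 143991779/9580126
APPEND 46: p_6 = 46·143991779 + 4949750 = 6628571584, q_6 = 46·9580126 + 329319 = 441015115 → 6628571584/441015115
APPEND 40: p_7 = 40·6628571584 + 143991779 = 265286855139, q_7 = 40·441015115 + 9580126 = 17650184726 → 265286855139/17650184726
APPEND 40: p_8 = 40·265286855139 + 6628571584 = 10618102777144, q_8 = 40·17650184726 + 441015115 = 706448404155 → 10618102777144/706448404155
APPEND 21: p_9 = 21·10618102777144 + 265286855139 = 223245445175163, q_9 = 21·706448404155 + 17650184726 = 14853066671981 → 223245445175163/14853066671981
APPEND 48: p_10 = 48·223245445175163 + 10618102777144 = 10726399471184968, q_10 = 48·14853066671981 + 706448404155 = 713653648659243 → 10726399471184968/713653648659243
APPEND 16: p_11 = 16·10726399471184968 + 223245445175163 = 171845636984134651, q_11 = 16·713653648659243 + 14853066671981 = 11433311445219869 → 171845636984134651/11433311445219869
APPEND 6: p_12 = 6·171845636984134651 + 10726399471184968 = 1041800221375992874, q_12 = 6·11433311445219869 + 713653648659243 = 69313522319978457 → 1041800221375992874/69313522319978457
APPEND 37: p_13 = 37·1041800221375992874 + 171845636984134651 = 38718453827895870989, q_13 = 37·69313522319978457 + 11433311445219869 = 2576033637284422778 → 38718453827895870989/2576033637284422778
APPEND 18: p_14 = 18·38718453827895870989 + 1041800221375992874 = 697973969123501670676, q_14 = 18·2576033637284422778 + 69313522319978457 = 46437918993439588461 → 697973969123501670676/46437918993439588461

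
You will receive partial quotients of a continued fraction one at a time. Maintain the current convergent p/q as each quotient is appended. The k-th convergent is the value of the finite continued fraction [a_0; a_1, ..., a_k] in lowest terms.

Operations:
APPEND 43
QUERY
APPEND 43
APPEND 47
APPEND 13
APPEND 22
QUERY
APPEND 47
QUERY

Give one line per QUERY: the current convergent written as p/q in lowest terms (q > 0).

APPEND 43: p_0 = 43·1 + 0 = 43, q_0 = 43·0 + 1 = 1 → 43/1
APPEND 43: p_1 = 43·43 + 1 = 1850, q_1 = 43·1 + 0 = 43 → 1850/43
APPEND 47: p_2 = 47·1850 + 43 = 86993, q_2 = 47·43 + 1 = 2022 → 86993/2022
APPEND 13: p_3 = 13·86993 + 1850 = 1132759, q_3 = 13·2022 + 43 = 26329 → 1132759/26329
APPEND 22: p_4 = 22·1132759 + 86993 = 25007691, q_4 = 22·26329 + 2022 = 581260 → 25007691/581260
APPEND 47: p_5 = 47·25007691 + 1132759 = 1176494236, q_5 = 47·581260 + 26329 = 27345549 → 1176494236/27345549

43/1
25007691/581260
1176494236/27345549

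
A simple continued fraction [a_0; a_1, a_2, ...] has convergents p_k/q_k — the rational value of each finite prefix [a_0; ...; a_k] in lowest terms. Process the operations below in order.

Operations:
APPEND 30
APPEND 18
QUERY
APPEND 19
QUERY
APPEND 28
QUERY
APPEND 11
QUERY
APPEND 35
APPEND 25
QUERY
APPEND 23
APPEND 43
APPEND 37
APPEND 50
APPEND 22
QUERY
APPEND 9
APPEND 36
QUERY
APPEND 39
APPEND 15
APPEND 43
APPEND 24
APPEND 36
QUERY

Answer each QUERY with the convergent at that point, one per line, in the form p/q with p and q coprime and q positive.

541/18
10309/343
289193/9622
3191432/106185
2802924257/93258610
113369324257914375/3772012593821716
37030375419002758479/1232070874098673456
809728050821295862404698999/26941189120260772895401006

APPEND 30: p_0 = 30·1 + 0 = 30, q_0 = 30·0 + 1 = 1 → 30/1
APPEND 18: p_1 = 18·30 + 1 = 541, q_1 = 18·1 + 0 = 18 → 541/18
APPEND 19: p_2 = 19·541 + 30 = 10309, q_2 = 19·18 + 1 = 343 → 10309/343
APPEND 28: p_3 = 28·10309 + 541 = 289193, q_3 = 28·343 + 18 = 9622 → 289193/9622
APPEND 11: p_4 = 11·289193 + 10309 = 3191432, q_4 = 11·9622 + 343 = 106185 → 3191432/106185
APPEND 35: p_5 = 35·3191432 + 289193 = 111989313, q_5 = 35·106185 + 9622 = 3726097 → 111989313/3726097
APPEND 25: p_6 = 25·111989313 + 3191432 = 2802924257, q_6 = 25·3726097 + 106185 = 93258610 → 2802924257/93258610
APPEND 23: p_7 = 23·2802924257 + 111989313 = 64579247224, q_7 = 23·93258610 + 3726097 = 2148674127 → 64579247224/2148674127
APPEND 43: p_8 = 43·64579247224 + 2802924257 = 2779710554889, q_8 = 43·2148674127 + 93258610 = 92486246071 → 2779710554889/92486246071
APPEND 37: p_9 = 37·2779710554889 + 64579247224 = 102913869778117, q_9 = 37·92486246071 + 2148674127 = 3424139778754 → 102913869778117/3424139778754
APPEND 50: p_10 = 50·102913869778117 + 2779710554889 = 5148473199460739, q_10 = 50·3424139778754 + 92486246071 = 171299475183771 → 5148473199460739/171299475183771
APPEND 22: p_11 = 22·5148473199460739 + 102913869778117 = 113369324257914375, q_11 = 22·171299475183771 + 3424139778754 = 3772012593821716 → 113369324257914375/3772012593821716
APPEND 9: p_12 = 9·113369324257914375 + 5148473199460739 = 1025472391520690114, q_12 = 9·3772012593821716 + 171299475183771 = 34119412819579215 → 1025472391520690114/34119412819579215
APPEND 36: p_13 = 36·1025472391520690114 + 113369324257914375 = 37030375419002758479, q_13 = 36·34119412819579215 + 3772012593821716 = 1232070874098673456 → 37030375419002758479/1232070874098673456
APPEND 39: p_14 = 39·37030375419002758479 + 1025472391520690114 = 1445210113732628270795, q_14 = 39·1232070874098673456 + 34119412819579215 = 48084883502667843999 → 1445210113732628270795/48084883502667843999
APPEND 15: p_15 = 15·1445210113732628270795 + 37030375419002758479 = 21715182081408426820404, q_15 = 15·48084883502667843999 + 1232070874098673456 = 722505323414116333441 → 21715182081408426820404/722505323414116333441
APPEND 43: p_16 = 43·21715182081408426820404 + 1445210113732628270795 = 935198039614294981548167, q_16 = 43·722505323414116333441 + 48084883502667843999 = 31115813790309670181962 → 935198039614294981548167/31115813790309670181962
APPEND 24: p_17 = 24·935198039614294981548167 + 21715182081408426820404 = 22466468132824487983976412, q_17 = 24·31115813790309670181962 + 722505323414116333441 = 747502036290846200700529 → 22466468132824487983976412/747502036290846200700529
APPEND 36: p_18 = 36·22466468132824487983976412 + 935198039614294981548167 = 809728050821295862404698999, q_18 = 36·747502036290846200700529 + 31115813790309670181962 = 26941189120260772895401006 → 809728050821295862404698999/26941189120260772895401006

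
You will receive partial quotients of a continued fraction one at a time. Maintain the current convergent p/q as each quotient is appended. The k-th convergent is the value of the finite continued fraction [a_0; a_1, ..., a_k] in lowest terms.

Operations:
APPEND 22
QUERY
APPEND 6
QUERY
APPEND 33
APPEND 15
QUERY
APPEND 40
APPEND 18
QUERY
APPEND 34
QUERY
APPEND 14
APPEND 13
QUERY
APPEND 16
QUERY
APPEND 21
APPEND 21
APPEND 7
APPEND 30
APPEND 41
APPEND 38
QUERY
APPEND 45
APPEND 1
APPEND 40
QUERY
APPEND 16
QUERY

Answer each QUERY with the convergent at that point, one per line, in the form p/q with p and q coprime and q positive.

22/1
133/6
66298/2991
47880256/2160093
1630585035/73563001
299019504733/13490110392
4807188146474/216873808379
706315097427720519811/31865040524176343858
1332165547037744830052490/60099960054461783965151
21347157822412092221097701/963065990751754054669465

APPEND 22: p_0 = 22·1 + 0 = 22, q_0 = 22·0 + 1 = 1 → 22/1
APPEND 6: p_1 = 6·22 + 1 = 133, q_1 = 6·1 + 0 = 6 → 133/6
APPEND 33: p_2 = 33·133 + 22 = 4411, q_2 = 33·6 + 1 = 199 → 4411/199
APPEND 15: p_3 = 15·4411 + 133 = 66298, q_3 = 15·199 + 6 = 2991 → 66298/2991
APPEND 40: p_4 = 40·66298 + 4411 = 2656331, q_4 = 40·2991 + 199 = 119839 → 2656331/119839
APPEND 18: p_5 = 18·2656331 + 66298 = 47880256, q_5 = 18·119839 + 2991 = 2160093 → 47880256/2160093
APPEND 34: p_6 = 34·47880256 + 2656331 = 1630585035, q_6 = 34·2160093 + 119839 = 73563001 → 1630585035/73563001
APPEND 14: p_7 = 14·1630585035 + 47880256 = 22876070746, q_7 = 14·73563001 + 2160093 = 1032042107 → 22876070746/1032042107
APPEND 13: p_8 = 13·22876070746 + 1630585035 = 299019504733, q_8 = 13·1032042107 + 73563001 = 13490110392 → 299019504733/13490110392
APPEND 16: p_9 = 16·299019504733 + 22876070746 = 4807188146474, q_9 = 16·13490110392 + 1032042107 = 216873808379 → 4807188146474/216873808379
APPEND 21: p_10 = 21·4807188146474 + 299019504733 = 101249970580687, q_10 = 21·216873808379 + 13490110392 = 4567840086351 → 101249970580687/4567840086351
APPEND 21: p_11 = 21·101249970580687 + 4807188146474 = 2131056570340901, q_11 = 21·4567840086351 + 216873808379 = 96141515621750 → 2131056570340901/96141515621750
APPEND 7: p_12 = 7·2131056570340901 + 101249970580687 = 15018645962966994, q_12 = 7·96141515621750 + 4567840086351 = 677558449438601 → 15018645962966994/677558449438601
APPEND 30: p_13 = 30·15018645962966994 + 2131056570340901 = 452690435459350721, q_13 = 30·677558449438601 + 96141515621750 = 20422894998779780 → 452690435459350721/20422894998779780
APPEND 41: p_14 = 41·452690435459350721 + 15018645962966994 = 18575326499796346555, q_14 = 41·20422894998779780 + 677558449438601 = 838016253399409581 → 18575326499796346555/838016253399409581
APPEND 38: p_15 = 38·18575326499796346555 + 452690435459350721 = 706315097427720519811, q_15 = 38·838016253399409581 + 20422894998779780 = 31865040524176343858 → 706315097427720519811/31865040524176343858
APPEND 45: p_16 = 45·706315097427720519811 + 18575326499796346555 = 31802754710747219738050, q_16 = 45·31865040524176343858 + 838016253399409581 = 1434764839841334883191 → 31802754710747219738050/1434764839841334883191
APPEND 1: p_17 = 1·31802754710747219738050 + 706315097427720519811 = 32509069808174940257861, q_17 = 1·1434764839841334883191 + 31865040524176343858 = 1466629880365511227049 → 32509069808174940257861/1466629880365511227049
APPEND 40: p_18 = 40·32509069808174940257861 + 31802754710747219738050 = 1332165547037744830052490, q_18 = 40·1466629880365511227049 + 1434764839841334883191 = 60099960054461783965151 → 1332165547037744830052490/60099960054461783965151
APPEND 16: p_19 = 16·1332165547037744830052490 + 32509069808174940257861 = 21347157822412092221097701, q_19 = 16·60099960054461783965151 + 1466629880365511227049 = 963065990751754054669465 → 21347157822412092221097701/963065990751754054669465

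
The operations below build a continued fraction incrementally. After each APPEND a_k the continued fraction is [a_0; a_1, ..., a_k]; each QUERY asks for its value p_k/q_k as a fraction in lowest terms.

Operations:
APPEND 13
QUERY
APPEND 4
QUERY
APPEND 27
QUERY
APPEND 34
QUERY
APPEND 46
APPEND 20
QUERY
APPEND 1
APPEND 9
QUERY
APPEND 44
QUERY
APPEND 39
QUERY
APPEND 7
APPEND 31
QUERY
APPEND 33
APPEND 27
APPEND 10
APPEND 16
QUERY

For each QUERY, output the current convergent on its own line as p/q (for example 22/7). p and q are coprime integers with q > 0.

APPEND 13: p_0 = 13·1 + 0 = 13, q_0 = 13·0 + 1 = 1 → 13/1
APPEND 4: p_1 = 4·13 + 1 = 53, q_1 = 4·1 + 0 = 4 → 53/4
APPEND 27: p_2 = 27·53 + 13 = 1444, q_2 = 27·4 + 1 = 109 → 1444/109
APPEND 34: p_3 = 34·1444 + 53 = 49149, q_3 = 34·109 + 4 = 3710 → 49149/3710
APPEND 46: p_4 = 46·49149 + 1444 = 2262298, q_4 = 46·3710 + 109 = 170769 → 2262298/170769
APPEND 20: p_5 = 20·2262298 + 49149 = 45295109, q_5 = 20·170769 + 3710 = 3419090 → 45295109/3419090
APPEND 1: p_6 = 1·45295109 + 2262298 = 47557407, q_6 = 1·3419090 + 170769 = 3589859 → 47557407/3589859
APPEND 9: p_7 = 9·47557407 + 45295109 = 473311772, q_7 = 9·3589859 + 3419090 = 35727821 → 473311772/35727821
APPEND 44: p_8 = 44·473311772 + 47557407 = 20873275375, q_8 = 44·35727821 + 3589859 = 1575613983 → 20873275375/1575613983
APPEND 39: p_9 = 39·20873275375 + 473311772 = 814531051397, q_9 = 39·1575613983 + 35727821 = 61484673158 → 814531051397/61484673158
APPEND 7: p_10 = 7·814531051397 + 20873275375 = 5722590635154, q_10 = 7·61484673158 + 1575613983 = 431968326089 → 5722590635154/431968326089
APPEND 31: p_11 = 31·5722590635154 + 814531051397 = 178214840741171, q_11 = 31·431968326089 + 61484673158 = 13452502781917 → 178214840741171/13452502781917
APPEND 33: p_12 = 33·178214840741171 + 5722590635154 = 5886812335093797, q_12 = 33·13452502781917 + 431968326089 = 444364560129350 → 5886812335093797/444364560129350
APPEND 27: p_13 = 27·5886812335093797 + 178214840741171 = 159122147888273690, q_13 = 27·444364560129350 + 13452502781917 = 12011295626274367 → 159122147888273690/12011295626274367
APPEND 10: p_14 = 10·159122147888273690 + 5886812335093797 = 1597108291217830697, q_14 = 10·12011295626274367 + 444364560129350 = 120557320822873020 → 1597108291217830697/120557320822873020
APPEND 16: p_15 = 16·1597108291217830697 + 159122147888273690 = 25712854807373564842, q_15 = 16·120557320822873020 + 12011295626274367 = 1940928428792242687 → 25712854807373564842/1940928428792242687

13/1
53/4
1444/109
49149/3710
45295109/3419090
473311772/35727821
20873275375/1575613983
814531051397/61484673158
178214840741171/13452502781917
25712854807373564842/1940928428792242687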